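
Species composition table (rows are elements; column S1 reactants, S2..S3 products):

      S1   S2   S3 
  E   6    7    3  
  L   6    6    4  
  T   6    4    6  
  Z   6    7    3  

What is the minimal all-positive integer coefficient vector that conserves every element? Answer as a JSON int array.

E: 5·6 = 30 | 3·7+3·3 = 30
L: 5·6 = 30 | 3·6+3·4 = 30
T: 5·6 = 30 | 3·4+3·6 = 30
Z: 5·6 = 30 | 3·7+3·3 = 30
gcd(5,3,3) = 1

Coefficients: [5, 3, 3]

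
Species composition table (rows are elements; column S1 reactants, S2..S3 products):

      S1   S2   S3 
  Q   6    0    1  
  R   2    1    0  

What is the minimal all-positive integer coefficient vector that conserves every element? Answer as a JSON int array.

Q: 1·6 = 6 | 2·0+6·1 = 6
R: 1·2 = 2 | 2·1+6·0 = 2
gcd(1,2,6) = 1

Coefficients: [1, 2, 6]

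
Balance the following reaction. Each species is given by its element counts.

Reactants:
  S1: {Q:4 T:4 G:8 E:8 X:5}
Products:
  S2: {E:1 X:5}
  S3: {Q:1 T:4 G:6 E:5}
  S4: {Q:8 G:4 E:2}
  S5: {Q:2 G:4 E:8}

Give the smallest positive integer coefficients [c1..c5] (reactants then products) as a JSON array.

Q: 6·4 = 24 | 6·0+6·1+2·8+1·2 = 24
T: 6·4 = 24 | 6·0+6·4+2·0+1·0 = 24
G: 6·8 = 48 | 6·0+6·6+2·4+1·4 = 48
E: 6·8 = 48 | 6·1+6·5+2·2+1·8 = 48
X: 6·5 = 30 | 6·5+6·0+2·0+1·0 = 30
gcd(6,6,6,2,1) = 1

Coefficients: [6, 6, 6, 2, 1]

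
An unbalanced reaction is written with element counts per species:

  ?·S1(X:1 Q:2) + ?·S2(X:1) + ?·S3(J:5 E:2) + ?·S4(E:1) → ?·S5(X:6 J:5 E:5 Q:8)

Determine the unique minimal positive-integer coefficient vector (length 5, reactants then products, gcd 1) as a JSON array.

Coefficients: [4, 2, 1, 3, 1]

X: 4·1+2·1+1·0+3·0 = 6 | 1·6 = 6
J: 4·0+2·0+1·5+3·0 = 5 | 1·5 = 5
E: 4·0+2·0+1·2+3·1 = 5 | 1·5 = 5
Q: 4·2+2·0+1·0+3·0 = 8 | 1·8 = 8
gcd(4,2,1,3,1) = 1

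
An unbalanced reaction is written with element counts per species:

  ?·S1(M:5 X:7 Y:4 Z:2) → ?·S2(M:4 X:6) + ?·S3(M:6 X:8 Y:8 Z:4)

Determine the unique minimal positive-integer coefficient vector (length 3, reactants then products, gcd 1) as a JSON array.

Coefficients: [2, 1, 1]

M: 2·5 = 10 | 1·4+1·6 = 10
X: 2·7 = 14 | 1·6+1·8 = 14
Y: 2·4 = 8 | 1·0+1·8 = 8
Z: 2·2 = 4 | 1·0+1·4 = 4
gcd(2,1,1) = 1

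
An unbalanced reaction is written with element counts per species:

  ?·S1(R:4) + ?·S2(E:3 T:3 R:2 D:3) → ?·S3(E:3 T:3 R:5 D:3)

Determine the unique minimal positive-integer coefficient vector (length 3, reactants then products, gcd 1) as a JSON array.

E: 3·0+4·3 = 12 | 4·3 = 12
T: 3·0+4·3 = 12 | 4·3 = 12
R: 3·4+4·2 = 20 | 4·5 = 20
D: 3·0+4·3 = 12 | 4·3 = 12
gcd(3,4,4) = 1

Coefficients: [3, 4, 4]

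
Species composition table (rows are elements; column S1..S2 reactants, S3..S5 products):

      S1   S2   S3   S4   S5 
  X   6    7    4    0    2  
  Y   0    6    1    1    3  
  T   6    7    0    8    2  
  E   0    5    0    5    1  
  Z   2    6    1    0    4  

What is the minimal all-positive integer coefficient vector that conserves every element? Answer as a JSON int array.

X: 1·6+4·7 = 34 | 6·4+3·0+5·2 = 34
Y: 1·0+4·6 = 24 | 6·1+3·1+5·3 = 24
T: 1·6+4·7 = 34 | 6·0+3·8+5·2 = 34
E: 1·0+4·5 = 20 | 6·0+3·5+5·1 = 20
Z: 1·2+4·6 = 26 | 6·1+3·0+5·4 = 26
gcd(1,4,6,3,5) = 1

Coefficients: [1, 4, 6, 3, 5]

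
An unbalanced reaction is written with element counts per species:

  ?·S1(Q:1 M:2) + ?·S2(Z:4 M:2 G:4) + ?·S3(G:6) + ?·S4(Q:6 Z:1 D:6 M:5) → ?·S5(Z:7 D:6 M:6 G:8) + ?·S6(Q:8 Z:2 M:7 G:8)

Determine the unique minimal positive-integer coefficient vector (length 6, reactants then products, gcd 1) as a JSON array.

Coefficients: [6, 6, 4, 3, 3, 3]

Q: 6·1+6·0+4·0+3·6 = 24 | 3·0+3·8 = 24
Z: 6·0+6·4+4·0+3·1 = 27 | 3·7+3·2 = 27
D: 6·0+6·0+4·0+3·6 = 18 | 3·6+3·0 = 18
M: 6·2+6·2+4·0+3·5 = 39 | 3·6+3·7 = 39
G: 6·0+6·4+4·6+3·0 = 48 | 3·8+3·8 = 48
gcd(6,6,4,3,3,3) = 1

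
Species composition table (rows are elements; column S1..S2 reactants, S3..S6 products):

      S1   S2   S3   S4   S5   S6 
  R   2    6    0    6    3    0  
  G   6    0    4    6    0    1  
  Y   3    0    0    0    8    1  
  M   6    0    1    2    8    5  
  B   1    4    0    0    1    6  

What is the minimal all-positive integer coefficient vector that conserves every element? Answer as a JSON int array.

Coefficients: [6, 2, 4, 3, 2, 2]

R: 6·2+2·6 = 24 | 4·0+3·6+2·3+2·0 = 24
G: 6·6+2·0 = 36 | 4·4+3·6+2·0+2·1 = 36
Y: 6·3+2·0 = 18 | 4·0+3·0+2·8+2·1 = 18
M: 6·6+2·0 = 36 | 4·1+3·2+2·8+2·5 = 36
B: 6·1+2·4 = 14 | 4·0+3·0+2·1+2·6 = 14
gcd(6,2,4,3,2,2) = 1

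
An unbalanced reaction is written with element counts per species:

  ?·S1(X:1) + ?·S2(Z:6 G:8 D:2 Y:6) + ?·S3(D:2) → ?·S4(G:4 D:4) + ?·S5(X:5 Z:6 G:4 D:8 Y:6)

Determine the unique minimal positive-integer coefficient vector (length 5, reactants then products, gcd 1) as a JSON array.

X: 5·1+1·0+5·0 = 5 | 1·0+1·5 = 5
Z: 5·0+1·6+5·0 = 6 | 1·0+1·6 = 6
G: 5·0+1·8+5·0 = 8 | 1·4+1·4 = 8
D: 5·0+1·2+5·2 = 12 | 1·4+1·8 = 12
Y: 5·0+1·6+5·0 = 6 | 1·0+1·6 = 6
gcd(5,1,5,1,1) = 1

Coefficients: [5, 1, 5, 1, 1]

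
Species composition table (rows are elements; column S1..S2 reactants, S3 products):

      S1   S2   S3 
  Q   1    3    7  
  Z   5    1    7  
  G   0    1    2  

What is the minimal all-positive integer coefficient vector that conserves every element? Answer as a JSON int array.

Q: 1·1+2·3 = 7 | 1·7 = 7
Z: 1·5+2·1 = 7 | 1·7 = 7
G: 1·0+2·1 = 2 | 1·2 = 2
gcd(1,2,1) = 1

Coefficients: [1, 2, 1]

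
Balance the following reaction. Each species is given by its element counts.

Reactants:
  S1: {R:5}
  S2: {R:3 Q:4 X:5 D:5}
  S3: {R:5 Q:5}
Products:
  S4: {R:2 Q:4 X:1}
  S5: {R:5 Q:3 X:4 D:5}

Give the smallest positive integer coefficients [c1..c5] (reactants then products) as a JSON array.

Coefficients: [1, 5, 3, 5, 5]

R: 1·5+5·3+3·5 = 35 | 5·2+5·5 = 35
Q: 1·0+5·4+3·5 = 35 | 5·4+5·3 = 35
X: 1·0+5·5+3·0 = 25 | 5·1+5·4 = 25
D: 1·0+5·5+3·0 = 25 | 5·0+5·5 = 25
gcd(1,5,3,5,5) = 1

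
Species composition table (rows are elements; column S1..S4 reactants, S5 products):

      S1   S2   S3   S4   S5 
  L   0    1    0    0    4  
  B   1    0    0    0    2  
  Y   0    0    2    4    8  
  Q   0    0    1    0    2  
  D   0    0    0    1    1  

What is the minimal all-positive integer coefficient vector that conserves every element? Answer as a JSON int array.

Coefficients: [2, 4, 2, 1, 1]

L: 2·0+4·1+2·0+1·0 = 4 | 1·4 = 4
B: 2·1+4·0+2·0+1·0 = 2 | 1·2 = 2
Y: 2·0+4·0+2·2+1·4 = 8 | 1·8 = 8
Q: 2·0+4·0+2·1+1·0 = 2 | 1·2 = 2
D: 2·0+4·0+2·0+1·1 = 1 | 1·1 = 1
gcd(2,4,2,1,1) = 1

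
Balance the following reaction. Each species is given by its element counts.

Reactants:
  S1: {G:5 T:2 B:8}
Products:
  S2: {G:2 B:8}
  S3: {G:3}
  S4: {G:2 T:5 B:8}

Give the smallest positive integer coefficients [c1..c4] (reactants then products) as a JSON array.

G: 5·5 = 25 | 3·2+5·3+2·2 = 25
T: 5·2 = 10 | 3·0+5·0+2·5 = 10
B: 5·8 = 40 | 3·8+5·0+2·8 = 40
gcd(5,3,5,2) = 1

Coefficients: [5, 3, 5, 2]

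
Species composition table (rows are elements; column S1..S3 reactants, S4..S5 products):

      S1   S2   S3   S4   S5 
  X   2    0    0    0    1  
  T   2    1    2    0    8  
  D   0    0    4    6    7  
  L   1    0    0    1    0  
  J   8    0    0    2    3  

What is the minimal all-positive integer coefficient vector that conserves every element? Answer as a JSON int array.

X: 1·2+4·0+5·0 = 2 | 1·0+2·1 = 2
T: 1·2+4·1+5·2 = 16 | 1·0+2·8 = 16
D: 1·0+4·0+5·4 = 20 | 1·6+2·7 = 20
L: 1·1+4·0+5·0 = 1 | 1·1+2·0 = 1
J: 1·8+4·0+5·0 = 8 | 1·2+2·3 = 8
gcd(1,4,5,1,2) = 1

Coefficients: [1, 4, 5, 1, 2]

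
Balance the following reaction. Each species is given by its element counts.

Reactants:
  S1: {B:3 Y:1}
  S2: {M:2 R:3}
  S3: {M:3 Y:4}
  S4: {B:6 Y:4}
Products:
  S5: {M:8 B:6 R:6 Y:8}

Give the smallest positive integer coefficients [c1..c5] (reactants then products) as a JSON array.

Coefficients: [4, 6, 4, 1, 3]

M: 4·0+6·2+4·3+1·0 = 24 | 3·8 = 24
B: 4·3+6·0+4·0+1·6 = 18 | 3·6 = 18
R: 4·0+6·3+4·0+1·0 = 18 | 3·6 = 18
Y: 4·1+6·0+4·4+1·4 = 24 | 3·8 = 24
gcd(4,6,4,1,3) = 1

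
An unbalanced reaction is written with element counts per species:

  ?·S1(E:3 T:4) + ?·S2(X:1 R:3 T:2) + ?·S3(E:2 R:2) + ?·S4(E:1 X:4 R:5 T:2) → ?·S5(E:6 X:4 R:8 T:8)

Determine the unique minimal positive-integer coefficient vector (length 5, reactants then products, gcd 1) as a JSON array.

Coefficients: [6, 4, 4, 4, 5]

E: 6·3+4·0+4·2+4·1 = 30 | 5·6 = 30
X: 6·0+4·1+4·0+4·4 = 20 | 5·4 = 20
R: 6·0+4·3+4·2+4·5 = 40 | 5·8 = 40
T: 6·4+4·2+4·0+4·2 = 40 | 5·8 = 40
gcd(6,4,4,4,5) = 1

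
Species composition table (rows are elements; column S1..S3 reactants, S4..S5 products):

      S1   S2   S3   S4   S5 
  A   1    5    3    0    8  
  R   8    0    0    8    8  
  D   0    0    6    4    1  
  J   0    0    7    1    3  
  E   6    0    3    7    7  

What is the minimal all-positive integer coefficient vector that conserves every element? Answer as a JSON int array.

A: 3·1+2·5+1·3 = 16 | 1·0+2·8 = 16
R: 3·8+2·0+1·0 = 24 | 1·8+2·8 = 24
D: 3·0+2·0+1·6 = 6 | 1·4+2·1 = 6
J: 3·0+2·0+1·7 = 7 | 1·1+2·3 = 7
E: 3·6+2·0+1·3 = 21 | 1·7+2·7 = 21
gcd(3,2,1,1,2) = 1

Coefficients: [3, 2, 1, 1, 2]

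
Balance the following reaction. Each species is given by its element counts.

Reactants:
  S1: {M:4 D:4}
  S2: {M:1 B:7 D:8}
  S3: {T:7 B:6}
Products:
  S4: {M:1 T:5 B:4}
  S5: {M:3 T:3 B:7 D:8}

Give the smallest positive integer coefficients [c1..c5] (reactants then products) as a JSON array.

M: 4·4+3·1+5·0 = 19 | 4·1+5·3 = 19
T: 4·0+3·0+5·7 = 35 | 4·5+5·3 = 35
B: 4·0+3·7+5·6 = 51 | 4·4+5·7 = 51
D: 4·4+3·8+5·0 = 40 | 4·0+5·8 = 40
gcd(4,3,5,4,5) = 1

Coefficients: [4, 3, 5, 4, 5]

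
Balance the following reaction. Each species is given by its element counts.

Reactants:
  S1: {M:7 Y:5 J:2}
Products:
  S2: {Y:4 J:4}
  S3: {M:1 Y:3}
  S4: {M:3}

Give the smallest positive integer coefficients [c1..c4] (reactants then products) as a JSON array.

M: 2·7 = 14 | 1·0+2·1+4·3 = 14
Y: 2·5 = 10 | 1·4+2·3+4·0 = 10
J: 2·2 = 4 | 1·4+2·0+4·0 = 4
gcd(2,1,2,4) = 1

Coefficients: [2, 1, 2, 4]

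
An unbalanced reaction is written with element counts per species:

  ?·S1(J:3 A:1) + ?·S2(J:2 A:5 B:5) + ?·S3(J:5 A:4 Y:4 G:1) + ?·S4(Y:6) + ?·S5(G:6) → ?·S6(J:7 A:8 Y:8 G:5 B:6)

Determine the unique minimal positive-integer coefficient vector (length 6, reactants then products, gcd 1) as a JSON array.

Coefficients: [6, 6, 1, 6, 4, 5]

J: 6·3+6·2+1·5+6·0+4·0 = 35 | 5·7 = 35
A: 6·1+6·5+1·4+6·0+4·0 = 40 | 5·8 = 40
Y: 6·0+6·0+1·4+6·6+4·0 = 40 | 5·8 = 40
G: 6·0+6·0+1·1+6·0+4·6 = 25 | 5·5 = 25
B: 6·0+6·5+1·0+6·0+4·0 = 30 | 5·6 = 30
gcd(6,6,1,6,4,5) = 1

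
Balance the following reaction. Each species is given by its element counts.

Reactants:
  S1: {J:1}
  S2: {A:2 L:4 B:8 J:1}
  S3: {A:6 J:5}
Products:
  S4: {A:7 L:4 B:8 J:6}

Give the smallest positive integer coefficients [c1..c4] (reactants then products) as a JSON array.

Coefficients: [5, 6, 5, 6]

A: 5·0+6·2+5·6 = 42 | 6·7 = 42
L: 5·0+6·4+5·0 = 24 | 6·4 = 24
B: 5·0+6·8+5·0 = 48 | 6·8 = 48
J: 5·1+6·1+5·5 = 36 | 6·6 = 36
gcd(5,6,5,6) = 1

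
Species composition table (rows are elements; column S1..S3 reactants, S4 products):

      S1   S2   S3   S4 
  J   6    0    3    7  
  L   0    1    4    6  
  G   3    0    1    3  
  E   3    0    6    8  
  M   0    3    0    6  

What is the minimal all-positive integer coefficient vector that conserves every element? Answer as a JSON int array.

J: 2·6+6·0+3·3 = 21 | 3·7 = 21
L: 2·0+6·1+3·4 = 18 | 3·6 = 18
G: 2·3+6·0+3·1 = 9 | 3·3 = 9
E: 2·3+6·0+3·6 = 24 | 3·8 = 24
M: 2·0+6·3+3·0 = 18 | 3·6 = 18
gcd(2,6,3,3) = 1

Coefficients: [2, 6, 3, 3]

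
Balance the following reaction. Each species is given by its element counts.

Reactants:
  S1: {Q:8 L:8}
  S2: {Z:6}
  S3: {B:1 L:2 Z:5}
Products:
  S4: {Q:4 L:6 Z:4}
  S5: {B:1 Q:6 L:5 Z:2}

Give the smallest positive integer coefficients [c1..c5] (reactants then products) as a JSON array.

B: 3·0+1·0+2·1 = 2 | 3·0+2·1 = 2
Q: 3·8+1·0+2·0 = 24 | 3·4+2·6 = 24
L: 3·8+1·0+2·2 = 28 | 3·6+2·5 = 28
Z: 3·0+1·6+2·5 = 16 | 3·4+2·2 = 16
gcd(3,1,2,3,2) = 1

Coefficients: [3, 1, 2, 3, 2]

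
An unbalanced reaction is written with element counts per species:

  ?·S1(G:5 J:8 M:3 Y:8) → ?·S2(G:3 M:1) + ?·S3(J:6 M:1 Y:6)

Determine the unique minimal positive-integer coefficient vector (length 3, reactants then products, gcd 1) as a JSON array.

Coefficients: [3, 5, 4]

G: 3·5 = 15 | 5·3+4·0 = 15
J: 3·8 = 24 | 5·0+4·6 = 24
M: 3·3 = 9 | 5·1+4·1 = 9
Y: 3·8 = 24 | 5·0+4·6 = 24
gcd(3,5,4) = 1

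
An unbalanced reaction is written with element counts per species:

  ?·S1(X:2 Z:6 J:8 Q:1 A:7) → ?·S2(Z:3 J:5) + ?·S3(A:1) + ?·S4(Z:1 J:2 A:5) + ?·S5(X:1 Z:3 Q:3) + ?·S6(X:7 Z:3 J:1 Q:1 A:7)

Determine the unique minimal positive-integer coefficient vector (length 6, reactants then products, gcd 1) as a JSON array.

X: 4·2 = 8 | 5·0+6·0+3·0+1·1+1·7 = 8
Z: 4·6 = 24 | 5·3+6·0+3·1+1·3+1·3 = 24
J: 4·8 = 32 | 5·5+6·0+3·2+1·0+1·1 = 32
Q: 4·1 = 4 | 5·0+6·0+3·0+1·3+1·1 = 4
A: 4·7 = 28 | 5·0+6·1+3·5+1·0+1·7 = 28
gcd(4,5,6,3,1,1) = 1

Coefficients: [4, 5, 6, 3, 1, 1]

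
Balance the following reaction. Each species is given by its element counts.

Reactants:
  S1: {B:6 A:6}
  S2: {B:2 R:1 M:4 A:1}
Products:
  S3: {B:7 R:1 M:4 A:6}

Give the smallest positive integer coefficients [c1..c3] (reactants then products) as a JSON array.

B: 5·6+6·2 = 42 | 6·7 = 42
R: 5·0+6·1 = 6 | 6·1 = 6
M: 5·0+6·4 = 24 | 6·4 = 24
A: 5·6+6·1 = 36 | 6·6 = 36
gcd(5,6,6) = 1

Coefficients: [5, 6, 6]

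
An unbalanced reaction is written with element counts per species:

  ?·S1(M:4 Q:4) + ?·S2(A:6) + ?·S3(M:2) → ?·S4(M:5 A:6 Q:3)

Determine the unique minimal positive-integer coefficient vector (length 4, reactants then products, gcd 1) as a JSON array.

Coefficients: [3, 4, 4, 4]

M: 3·4+4·0+4·2 = 20 | 4·5 = 20
A: 3·0+4·6+4·0 = 24 | 4·6 = 24
Q: 3·4+4·0+4·0 = 12 | 4·3 = 12
gcd(3,4,4,4) = 1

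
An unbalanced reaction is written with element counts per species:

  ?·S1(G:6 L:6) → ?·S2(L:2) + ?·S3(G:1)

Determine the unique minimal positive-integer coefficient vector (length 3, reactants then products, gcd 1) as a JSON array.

Coefficients: [1, 3, 6]

G: 1·6 = 6 | 3·0+6·1 = 6
L: 1·6 = 6 | 3·2+6·0 = 6
gcd(1,3,6) = 1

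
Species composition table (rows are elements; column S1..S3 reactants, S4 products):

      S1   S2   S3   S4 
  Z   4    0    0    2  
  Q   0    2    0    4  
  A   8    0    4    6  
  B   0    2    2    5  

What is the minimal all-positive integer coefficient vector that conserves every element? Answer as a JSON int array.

Z: 1·4+4·0+1·0 = 4 | 2·2 = 4
Q: 1·0+4·2+1·0 = 8 | 2·4 = 8
A: 1·8+4·0+1·4 = 12 | 2·6 = 12
B: 1·0+4·2+1·2 = 10 | 2·5 = 10
gcd(1,4,1,2) = 1

Coefficients: [1, 4, 1, 2]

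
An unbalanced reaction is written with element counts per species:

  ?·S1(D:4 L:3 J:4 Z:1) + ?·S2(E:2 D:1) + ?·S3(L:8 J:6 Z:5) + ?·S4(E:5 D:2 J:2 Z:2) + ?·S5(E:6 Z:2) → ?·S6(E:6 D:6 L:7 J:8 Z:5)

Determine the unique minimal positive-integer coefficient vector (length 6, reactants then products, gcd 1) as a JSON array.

Coefficients: [4, 4, 2, 2, 1, 4]

E: 4·0+4·2+2·0+2·5+1·6 = 24 | 4·6 = 24
D: 4·4+4·1+2·0+2·2+1·0 = 24 | 4·6 = 24
L: 4·3+4·0+2·8+2·0+1·0 = 28 | 4·7 = 28
J: 4·4+4·0+2·6+2·2+1·0 = 32 | 4·8 = 32
Z: 4·1+4·0+2·5+2·2+1·2 = 20 | 4·5 = 20
gcd(4,4,2,2,1,4) = 1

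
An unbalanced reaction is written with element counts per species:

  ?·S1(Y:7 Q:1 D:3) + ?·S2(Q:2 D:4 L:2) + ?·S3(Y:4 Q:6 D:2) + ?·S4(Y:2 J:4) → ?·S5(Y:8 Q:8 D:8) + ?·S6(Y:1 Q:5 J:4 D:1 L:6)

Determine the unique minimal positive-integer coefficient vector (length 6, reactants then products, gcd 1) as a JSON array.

Coefficients: [2, 6, 6, 2, 5, 2]

Y: 2·7+6·0+6·4+2·2 = 42 | 5·8+2·1 = 42
Q: 2·1+6·2+6·6+2·0 = 50 | 5·8+2·5 = 50
J: 2·0+6·0+6·0+2·4 = 8 | 5·0+2·4 = 8
D: 2·3+6·4+6·2+2·0 = 42 | 5·8+2·1 = 42
L: 2·0+6·2+6·0+2·0 = 12 | 5·0+2·6 = 12
gcd(2,6,6,2,5,2) = 1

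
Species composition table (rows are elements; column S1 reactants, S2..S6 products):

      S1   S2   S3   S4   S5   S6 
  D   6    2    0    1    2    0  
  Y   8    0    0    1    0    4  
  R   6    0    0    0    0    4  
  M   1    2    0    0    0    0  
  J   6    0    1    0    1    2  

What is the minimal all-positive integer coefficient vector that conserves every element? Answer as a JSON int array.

Coefficients: [2, 1, 3, 4, 3, 3]

D: 2·6 = 12 | 1·2+3·0+4·1+3·2+3·0 = 12
Y: 2·8 = 16 | 1·0+3·0+4·1+3·0+3·4 = 16
R: 2·6 = 12 | 1·0+3·0+4·0+3·0+3·4 = 12
M: 2·1 = 2 | 1·2+3·0+4·0+3·0+3·0 = 2
J: 2·6 = 12 | 1·0+3·1+4·0+3·1+3·2 = 12
gcd(2,1,3,4,3,3) = 1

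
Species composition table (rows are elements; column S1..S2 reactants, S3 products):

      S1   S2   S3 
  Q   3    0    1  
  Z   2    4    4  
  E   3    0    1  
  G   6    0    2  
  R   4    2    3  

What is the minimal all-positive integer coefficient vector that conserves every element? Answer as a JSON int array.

Q: 2·3+5·0 = 6 | 6·1 = 6
Z: 2·2+5·4 = 24 | 6·4 = 24
E: 2·3+5·0 = 6 | 6·1 = 6
G: 2·6+5·0 = 12 | 6·2 = 12
R: 2·4+5·2 = 18 | 6·3 = 18
gcd(2,5,6) = 1

Coefficients: [2, 5, 6]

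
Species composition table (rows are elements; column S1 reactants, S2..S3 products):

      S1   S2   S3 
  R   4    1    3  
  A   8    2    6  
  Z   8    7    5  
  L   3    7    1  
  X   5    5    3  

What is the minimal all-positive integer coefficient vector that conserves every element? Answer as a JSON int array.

R: 4·4 = 16 | 1·1+5·3 = 16
A: 4·8 = 32 | 1·2+5·6 = 32
Z: 4·8 = 32 | 1·7+5·5 = 32
L: 4·3 = 12 | 1·7+5·1 = 12
X: 4·5 = 20 | 1·5+5·3 = 20
gcd(4,1,5) = 1

Coefficients: [4, 1, 5]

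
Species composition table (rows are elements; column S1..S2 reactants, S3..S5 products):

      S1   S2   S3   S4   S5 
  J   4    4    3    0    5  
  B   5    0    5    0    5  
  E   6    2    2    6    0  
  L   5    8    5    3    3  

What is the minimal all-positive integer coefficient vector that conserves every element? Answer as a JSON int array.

J: 6·4+1·4 = 28 | 1·3+6·0+5·5 = 28
B: 6·5+1·0 = 30 | 1·5+6·0+5·5 = 30
E: 6·6+1·2 = 38 | 1·2+6·6+5·0 = 38
L: 6·5+1·8 = 38 | 1·5+6·3+5·3 = 38
gcd(6,1,1,6,5) = 1

Coefficients: [6, 1, 1, 6, 5]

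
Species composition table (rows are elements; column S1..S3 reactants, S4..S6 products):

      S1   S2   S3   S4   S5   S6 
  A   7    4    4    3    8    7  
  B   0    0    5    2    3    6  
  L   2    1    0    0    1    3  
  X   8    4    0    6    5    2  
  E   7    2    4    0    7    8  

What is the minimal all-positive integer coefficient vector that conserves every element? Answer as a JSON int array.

Coefficients: [2, 3, 4, 1, 4, 1]

A: 2·7+3·4+4·4 = 42 | 1·3+4·8+1·7 = 42
B: 2·0+3·0+4·5 = 20 | 1·2+4·3+1·6 = 20
L: 2·2+3·1+4·0 = 7 | 1·0+4·1+1·3 = 7
X: 2·8+3·4+4·0 = 28 | 1·6+4·5+1·2 = 28
E: 2·7+3·2+4·4 = 36 | 1·0+4·7+1·8 = 36
gcd(2,3,4,1,4,1) = 1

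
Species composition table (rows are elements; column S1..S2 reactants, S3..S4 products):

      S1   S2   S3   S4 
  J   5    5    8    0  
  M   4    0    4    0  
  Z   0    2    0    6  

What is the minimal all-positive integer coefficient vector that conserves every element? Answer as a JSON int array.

J: 5·5+3·5 = 40 | 5·8+1·0 = 40
M: 5·4+3·0 = 20 | 5·4+1·0 = 20
Z: 5·0+3·2 = 6 | 5·0+1·6 = 6
gcd(5,3,5,1) = 1

Coefficients: [5, 3, 5, 1]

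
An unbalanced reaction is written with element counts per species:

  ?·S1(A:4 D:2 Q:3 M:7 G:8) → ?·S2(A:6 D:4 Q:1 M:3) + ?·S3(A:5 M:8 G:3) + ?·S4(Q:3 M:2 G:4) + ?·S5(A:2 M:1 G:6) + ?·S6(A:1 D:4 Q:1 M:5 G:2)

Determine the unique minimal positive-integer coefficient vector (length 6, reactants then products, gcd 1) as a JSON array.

A: 6·4 = 24 | 1·6+2·5+5·0+3·2+2·1 = 24
D: 6·2 = 12 | 1·4+2·0+5·0+3·0+2·4 = 12
Q: 6·3 = 18 | 1·1+2·0+5·3+3·0+2·1 = 18
M: 6·7 = 42 | 1·3+2·8+5·2+3·1+2·5 = 42
G: 6·8 = 48 | 1·0+2·3+5·4+3·6+2·2 = 48
gcd(6,1,2,5,3,2) = 1

Coefficients: [6, 1, 2, 5, 3, 2]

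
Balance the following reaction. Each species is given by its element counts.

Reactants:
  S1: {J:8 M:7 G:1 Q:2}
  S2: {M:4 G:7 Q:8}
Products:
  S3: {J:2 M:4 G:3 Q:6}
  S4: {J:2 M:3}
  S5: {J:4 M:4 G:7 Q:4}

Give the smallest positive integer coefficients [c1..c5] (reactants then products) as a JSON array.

J: 4·8+5·0 = 32 | 6·2+4·2+3·4 = 32
M: 4·7+5·4 = 48 | 6·4+4·3+3·4 = 48
G: 4·1+5·7 = 39 | 6·3+4·0+3·7 = 39
Q: 4·2+5·8 = 48 | 6·6+4·0+3·4 = 48
gcd(4,5,6,4,3) = 1

Coefficients: [4, 5, 6, 4, 3]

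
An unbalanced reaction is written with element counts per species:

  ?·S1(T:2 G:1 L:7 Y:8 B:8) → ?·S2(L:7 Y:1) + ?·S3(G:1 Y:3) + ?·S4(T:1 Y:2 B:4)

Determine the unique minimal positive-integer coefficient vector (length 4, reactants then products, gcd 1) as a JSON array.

T: 1·2 = 2 | 1·0+1·0+2·1 = 2
G: 1·1 = 1 | 1·0+1·1+2·0 = 1
L: 1·7 = 7 | 1·7+1·0+2·0 = 7
Y: 1·8 = 8 | 1·1+1·3+2·2 = 8
B: 1·8 = 8 | 1·0+1·0+2·4 = 8
gcd(1,1,1,2) = 1

Coefficients: [1, 1, 1, 2]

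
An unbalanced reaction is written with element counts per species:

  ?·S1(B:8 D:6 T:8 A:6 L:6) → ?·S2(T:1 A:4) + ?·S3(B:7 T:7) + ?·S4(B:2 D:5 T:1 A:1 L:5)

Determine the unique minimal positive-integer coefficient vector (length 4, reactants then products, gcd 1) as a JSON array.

B: 5·8 = 40 | 6·0+4·7+6·2 = 40
D: 5·6 = 30 | 6·0+4·0+6·5 = 30
T: 5·8 = 40 | 6·1+4·7+6·1 = 40
A: 5·6 = 30 | 6·4+4·0+6·1 = 30
L: 5·6 = 30 | 6·0+4·0+6·5 = 30
gcd(5,6,4,6) = 1

Coefficients: [5, 6, 4, 6]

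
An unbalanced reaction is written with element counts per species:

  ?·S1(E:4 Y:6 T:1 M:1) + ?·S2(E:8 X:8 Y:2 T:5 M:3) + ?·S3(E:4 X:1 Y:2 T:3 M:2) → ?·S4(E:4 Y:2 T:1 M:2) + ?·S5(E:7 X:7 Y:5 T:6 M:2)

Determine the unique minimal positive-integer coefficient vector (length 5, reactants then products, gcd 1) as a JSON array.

Coefficients: [3, 3, 4, 6, 4]

E: 3·4+3·8+4·4 = 52 | 6·4+4·7 = 52
X: 3·0+3·8+4·1 = 28 | 6·0+4·7 = 28
Y: 3·6+3·2+4·2 = 32 | 6·2+4·5 = 32
T: 3·1+3·5+4·3 = 30 | 6·1+4·6 = 30
M: 3·1+3·3+4·2 = 20 | 6·2+4·2 = 20
gcd(3,3,4,6,4) = 1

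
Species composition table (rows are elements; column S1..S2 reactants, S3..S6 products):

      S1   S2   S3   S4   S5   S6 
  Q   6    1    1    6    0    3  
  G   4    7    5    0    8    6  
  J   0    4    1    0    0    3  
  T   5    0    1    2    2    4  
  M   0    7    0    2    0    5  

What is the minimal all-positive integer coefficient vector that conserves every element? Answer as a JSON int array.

Coefficients: [6, 4, 4, 4, 1, 4]

Q: 6·6+4·1 = 40 | 4·1+4·6+1·0+4·3 = 40
G: 6·4+4·7 = 52 | 4·5+4·0+1·8+4·6 = 52
J: 6·0+4·4 = 16 | 4·1+4·0+1·0+4·3 = 16
T: 6·5+4·0 = 30 | 4·1+4·2+1·2+4·4 = 30
M: 6·0+4·7 = 28 | 4·0+4·2+1·0+4·5 = 28
gcd(6,4,4,4,1,4) = 1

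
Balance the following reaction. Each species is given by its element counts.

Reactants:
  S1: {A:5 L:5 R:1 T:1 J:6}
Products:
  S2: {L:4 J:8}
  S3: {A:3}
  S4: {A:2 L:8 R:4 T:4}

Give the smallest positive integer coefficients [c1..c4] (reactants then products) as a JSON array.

Coefficients: [4, 3, 6, 1]

A: 4·5 = 20 | 3·0+6·3+1·2 = 20
L: 4·5 = 20 | 3·4+6·0+1·8 = 20
R: 4·1 = 4 | 3·0+6·0+1·4 = 4
T: 4·1 = 4 | 3·0+6·0+1·4 = 4
J: 4·6 = 24 | 3·8+6·0+1·0 = 24
gcd(4,3,6,1) = 1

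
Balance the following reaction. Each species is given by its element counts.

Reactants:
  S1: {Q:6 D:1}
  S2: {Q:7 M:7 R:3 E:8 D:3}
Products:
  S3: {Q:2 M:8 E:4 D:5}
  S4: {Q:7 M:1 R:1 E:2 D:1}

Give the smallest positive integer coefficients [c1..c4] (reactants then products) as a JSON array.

Q: 5·6+2·7 = 44 | 1·2+6·7 = 44
M: 5·0+2·7 = 14 | 1·8+6·1 = 14
R: 5·0+2·3 = 6 | 1·0+6·1 = 6
E: 5·0+2·8 = 16 | 1·4+6·2 = 16
D: 5·1+2·3 = 11 | 1·5+6·1 = 11
gcd(5,2,1,6) = 1

Coefficients: [5, 2, 1, 6]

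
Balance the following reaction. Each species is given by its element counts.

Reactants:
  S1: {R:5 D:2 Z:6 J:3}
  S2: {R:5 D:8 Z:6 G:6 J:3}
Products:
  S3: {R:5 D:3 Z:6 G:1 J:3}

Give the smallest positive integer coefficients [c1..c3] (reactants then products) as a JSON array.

Coefficients: [5, 1, 6]

R: 5·5+1·5 = 30 | 6·5 = 30
D: 5·2+1·8 = 18 | 6·3 = 18
Z: 5·6+1·6 = 36 | 6·6 = 36
G: 5·0+1·6 = 6 | 6·1 = 6
J: 5·3+1·3 = 18 | 6·3 = 18
gcd(5,1,6) = 1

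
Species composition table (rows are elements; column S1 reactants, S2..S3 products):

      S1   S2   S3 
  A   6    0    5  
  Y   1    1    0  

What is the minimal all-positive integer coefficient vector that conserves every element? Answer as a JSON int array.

A: 5·6 = 30 | 5·0+6·5 = 30
Y: 5·1 = 5 | 5·1+6·0 = 5
gcd(5,5,6) = 1

Coefficients: [5, 5, 6]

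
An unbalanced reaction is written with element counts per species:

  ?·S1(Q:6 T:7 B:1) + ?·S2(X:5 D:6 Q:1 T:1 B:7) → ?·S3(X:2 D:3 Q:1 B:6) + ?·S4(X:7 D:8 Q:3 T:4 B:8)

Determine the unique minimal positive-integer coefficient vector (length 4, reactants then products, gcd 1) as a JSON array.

Coefficients: [1, 5, 2, 3]

X: 1·0+5·5 = 25 | 2·2+3·7 = 25
D: 1·0+5·6 = 30 | 2·3+3·8 = 30
Q: 1·6+5·1 = 11 | 2·1+3·3 = 11
T: 1·7+5·1 = 12 | 2·0+3·4 = 12
B: 1·1+5·7 = 36 | 2·6+3·8 = 36
gcd(1,5,2,3) = 1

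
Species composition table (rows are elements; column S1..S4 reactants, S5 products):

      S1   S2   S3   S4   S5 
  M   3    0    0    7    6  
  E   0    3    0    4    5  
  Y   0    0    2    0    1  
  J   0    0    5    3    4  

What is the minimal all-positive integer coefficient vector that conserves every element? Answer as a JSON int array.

Coefficients: [5, 6, 3, 3, 6]

M: 5·3+6·0+3·0+3·7 = 36 | 6·6 = 36
E: 5·0+6·3+3·0+3·4 = 30 | 6·5 = 30
Y: 5·0+6·0+3·2+3·0 = 6 | 6·1 = 6
J: 5·0+6·0+3·5+3·3 = 24 | 6·4 = 24
gcd(5,6,3,3,6) = 1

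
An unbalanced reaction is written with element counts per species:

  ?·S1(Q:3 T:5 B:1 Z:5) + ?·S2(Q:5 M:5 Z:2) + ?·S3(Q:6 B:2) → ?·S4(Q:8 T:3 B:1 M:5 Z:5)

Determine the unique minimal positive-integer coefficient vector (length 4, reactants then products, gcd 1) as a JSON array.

Q: 3·3+5·5+1·6 = 40 | 5·8 = 40
T: 3·5+5·0+1·0 = 15 | 5·3 = 15
B: 3·1+5·0+1·2 = 5 | 5·1 = 5
M: 3·0+5·5+1·0 = 25 | 5·5 = 25
Z: 3·5+5·2+1·0 = 25 | 5·5 = 25
gcd(3,5,1,5) = 1

Coefficients: [3, 5, 1, 5]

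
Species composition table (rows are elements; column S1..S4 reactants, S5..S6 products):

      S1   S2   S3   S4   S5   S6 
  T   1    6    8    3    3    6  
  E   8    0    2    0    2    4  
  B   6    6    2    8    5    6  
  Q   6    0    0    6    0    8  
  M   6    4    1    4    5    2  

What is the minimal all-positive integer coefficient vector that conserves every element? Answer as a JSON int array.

Coefficients: [2, 1, 2, 2, 4, 3]

T: 2·1+1·6+2·8+2·3 = 30 | 4·3+3·6 = 30
E: 2·8+1·0+2·2+2·0 = 20 | 4·2+3·4 = 20
B: 2·6+1·6+2·2+2·8 = 38 | 4·5+3·6 = 38
Q: 2·6+1·0+2·0+2·6 = 24 | 4·0+3·8 = 24
M: 2·6+1·4+2·1+2·4 = 26 | 4·5+3·2 = 26
gcd(2,1,2,2,4,3) = 1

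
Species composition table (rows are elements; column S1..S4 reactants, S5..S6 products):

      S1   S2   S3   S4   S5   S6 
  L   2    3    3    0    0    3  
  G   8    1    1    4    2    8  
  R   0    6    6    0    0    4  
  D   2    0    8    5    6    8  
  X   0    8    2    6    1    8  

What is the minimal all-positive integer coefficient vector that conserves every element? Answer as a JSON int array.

L: 3·2+1·3+3·3+6·0 = 18 | 2·0+6·3 = 18
G: 3·8+1·1+3·1+6·4 = 52 | 2·2+6·8 = 52
R: 3·0+1·6+3·6+6·0 = 24 | 2·0+6·4 = 24
D: 3·2+1·0+3·8+6·5 = 60 | 2·6+6·8 = 60
X: 3·0+1·8+3·2+6·6 = 50 | 2·1+6·8 = 50
gcd(3,1,3,6,2,6) = 1

Coefficients: [3, 1, 3, 6, 2, 6]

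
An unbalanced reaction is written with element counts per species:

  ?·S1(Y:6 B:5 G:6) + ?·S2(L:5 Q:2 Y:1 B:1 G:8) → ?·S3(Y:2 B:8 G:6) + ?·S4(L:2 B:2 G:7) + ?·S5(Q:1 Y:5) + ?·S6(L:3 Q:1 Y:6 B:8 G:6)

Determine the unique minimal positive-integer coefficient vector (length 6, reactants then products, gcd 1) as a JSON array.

Coefficients: [5, 3, 1, 6, 5, 1]

L: 5·0+3·5 = 15 | 1·0+6·2+5·0+1·3 = 15
Q: 5·0+3·2 = 6 | 1·0+6·0+5·1+1·1 = 6
Y: 5·6+3·1 = 33 | 1·2+6·0+5·5+1·6 = 33
B: 5·5+3·1 = 28 | 1·8+6·2+5·0+1·8 = 28
G: 5·6+3·8 = 54 | 1·6+6·7+5·0+1·6 = 54
gcd(5,3,1,6,5,1) = 1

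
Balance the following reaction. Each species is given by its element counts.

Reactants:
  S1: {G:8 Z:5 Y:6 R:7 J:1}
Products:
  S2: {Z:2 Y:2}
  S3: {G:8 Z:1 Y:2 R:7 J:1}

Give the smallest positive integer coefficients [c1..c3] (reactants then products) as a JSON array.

Coefficients: [1, 2, 1]

G: 1·8 = 8 | 2·0+1·8 = 8
Z: 1·5 = 5 | 2·2+1·1 = 5
Y: 1·6 = 6 | 2·2+1·2 = 6
R: 1·7 = 7 | 2·0+1·7 = 7
J: 1·1 = 1 | 2·0+1·1 = 1
gcd(1,2,1) = 1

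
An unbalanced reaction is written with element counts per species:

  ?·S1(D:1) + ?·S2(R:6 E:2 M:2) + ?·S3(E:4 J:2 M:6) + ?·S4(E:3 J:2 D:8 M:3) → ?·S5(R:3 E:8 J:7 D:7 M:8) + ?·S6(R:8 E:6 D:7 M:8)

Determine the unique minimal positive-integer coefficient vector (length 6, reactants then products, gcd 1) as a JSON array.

R: 3·0+5·6+3·0+4·0 = 30 | 2·3+3·8 = 30
E: 3·0+5·2+3·4+4·3 = 34 | 2·8+3·6 = 34
J: 3·0+5·0+3·2+4·2 = 14 | 2·7+3·0 = 14
D: 3·1+5·0+3·0+4·8 = 35 | 2·7+3·7 = 35
M: 3·0+5·2+3·6+4·3 = 40 | 2·8+3·8 = 40
gcd(3,5,3,4,2,3) = 1

Coefficients: [3, 5, 3, 4, 2, 3]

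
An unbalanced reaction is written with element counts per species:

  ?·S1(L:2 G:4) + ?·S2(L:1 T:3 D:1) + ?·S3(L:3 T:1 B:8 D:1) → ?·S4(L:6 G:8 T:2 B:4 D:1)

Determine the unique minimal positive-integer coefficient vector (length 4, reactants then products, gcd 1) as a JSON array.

Coefficients: [4, 1, 1, 2]

L: 4·2+1·1+1·3 = 12 | 2·6 = 12
G: 4·4+1·0+1·0 = 16 | 2·8 = 16
T: 4·0+1·3+1·1 = 4 | 2·2 = 4
B: 4·0+1·0+1·8 = 8 | 2·4 = 8
D: 4·0+1·1+1·1 = 2 | 2·1 = 2
gcd(4,1,1,2) = 1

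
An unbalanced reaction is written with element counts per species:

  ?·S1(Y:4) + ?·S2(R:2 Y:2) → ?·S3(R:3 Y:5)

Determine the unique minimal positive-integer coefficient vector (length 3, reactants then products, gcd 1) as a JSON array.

R: 1·0+3·2 = 6 | 2·3 = 6
Y: 1·4+3·2 = 10 | 2·5 = 10
gcd(1,3,2) = 1

Coefficients: [1, 3, 2]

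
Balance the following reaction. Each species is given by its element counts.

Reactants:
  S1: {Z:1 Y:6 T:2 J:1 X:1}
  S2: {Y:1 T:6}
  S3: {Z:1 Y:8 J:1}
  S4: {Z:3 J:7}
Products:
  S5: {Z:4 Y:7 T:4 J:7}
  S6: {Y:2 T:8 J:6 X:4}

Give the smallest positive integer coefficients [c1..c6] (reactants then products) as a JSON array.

Coefficients: [4, 4, 2, 6, 6, 1]

Z: 4·1+4·0+2·1+6·3 = 24 | 6·4+1·0 = 24
Y: 4·6+4·1+2·8+6·0 = 44 | 6·7+1·2 = 44
T: 4·2+4·6+2·0+6·0 = 32 | 6·4+1·8 = 32
J: 4·1+4·0+2·1+6·7 = 48 | 6·7+1·6 = 48
X: 4·1+4·0+2·0+6·0 = 4 | 6·0+1·4 = 4
gcd(4,4,2,6,6,1) = 1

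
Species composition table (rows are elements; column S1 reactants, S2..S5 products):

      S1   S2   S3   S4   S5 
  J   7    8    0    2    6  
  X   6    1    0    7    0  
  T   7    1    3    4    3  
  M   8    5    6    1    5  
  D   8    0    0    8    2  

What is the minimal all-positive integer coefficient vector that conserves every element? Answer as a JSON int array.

J: 6·7 = 42 | 1·8+3·0+5·2+4·6 = 42
X: 6·6 = 36 | 1·1+3·0+5·7+4·0 = 36
T: 6·7 = 42 | 1·1+3·3+5·4+4·3 = 42
M: 6·8 = 48 | 1·5+3·6+5·1+4·5 = 48
D: 6·8 = 48 | 1·0+3·0+5·8+4·2 = 48
gcd(6,1,3,5,4) = 1

Coefficients: [6, 1, 3, 5, 4]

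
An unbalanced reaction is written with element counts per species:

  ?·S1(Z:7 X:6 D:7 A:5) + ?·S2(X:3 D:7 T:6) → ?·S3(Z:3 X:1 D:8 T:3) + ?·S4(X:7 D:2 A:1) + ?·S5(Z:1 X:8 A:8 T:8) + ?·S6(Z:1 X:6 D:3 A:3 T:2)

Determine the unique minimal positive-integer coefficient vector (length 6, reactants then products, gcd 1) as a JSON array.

Z: 3·7+5·0 = 21 | 6·3+1·0+1·1+2·1 = 21
X: 3·6+5·3 = 33 | 6·1+1·7+1·8+2·6 = 33
D: 3·7+5·7 = 56 | 6·8+1·2+1·0+2·3 = 56
A: 3·5+5·0 = 15 | 6·0+1·1+1·8+2·3 = 15
T: 3·0+5·6 = 30 | 6·3+1·0+1·8+2·2 = 30
gcd(3,5,6,1,1,2) = 1

Coefficients: [3, 5, 6, 1, 1, 2]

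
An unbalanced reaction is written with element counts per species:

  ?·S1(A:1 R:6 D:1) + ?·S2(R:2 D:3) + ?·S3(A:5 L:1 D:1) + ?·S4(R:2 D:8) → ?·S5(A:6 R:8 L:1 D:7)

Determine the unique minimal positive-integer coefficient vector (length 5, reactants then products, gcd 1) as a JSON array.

A: 5·1+3·0+5·5+2·0 = 30 | 5·6 = 30
R: 5·6+3·2+5·0+2·2 = 40 | 5·8 = 40
L: 5·0+3·0+5·1+2·0 = 5 | 5·1 = 5
D: 5·1+3·3+5·1+2·8 = 35 | 5·7 = 35
gcd(5,3,5,2,5) = 1

Coefficients: [5, 3, 5, 2, 5]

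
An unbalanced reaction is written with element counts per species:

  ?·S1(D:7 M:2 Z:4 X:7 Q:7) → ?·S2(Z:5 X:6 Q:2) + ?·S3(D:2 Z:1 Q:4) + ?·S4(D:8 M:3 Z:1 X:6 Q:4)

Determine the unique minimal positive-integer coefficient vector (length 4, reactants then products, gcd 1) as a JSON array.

Coefficients: [6, 3, 5, 4]

D: 6·7 = 42 | 3·0+5·2+4·8 = 42
M: 6·2 = 12 | 3·0+5·0+4·3 = 12
Z: 6·4 = 24 | 3·5+5·1+4·1 = 24
X: 6·7 = 42 | 3·6+5·0+4·6 = 42
Q: 6·7 = 42 | 3·2+5·4+4·4 = 42
gcd(6,3,5,4) = 1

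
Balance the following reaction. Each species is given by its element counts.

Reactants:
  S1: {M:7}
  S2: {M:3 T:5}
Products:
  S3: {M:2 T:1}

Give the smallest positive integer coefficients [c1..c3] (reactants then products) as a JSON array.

Coefficients: [1, 1, 5]

M: 1·7+1·3 = 10 | 5·2 = 10
T: 1·0+1·5 = 5 | 5·1 = 5
gcd(1,1,5) = 1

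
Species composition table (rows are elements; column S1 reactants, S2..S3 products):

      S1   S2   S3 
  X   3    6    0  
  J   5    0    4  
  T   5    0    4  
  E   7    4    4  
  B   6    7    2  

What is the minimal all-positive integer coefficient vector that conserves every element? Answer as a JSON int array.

X: 4·3 = 12 | 2·6+5·0 = 12
J: 4·5 = 20 | 2·0+5·4 = 20
T: 4·5 = 20 | 2·0+5·4 = 20
E: 4·7 = 28 | 2·4+5·4 = 28
B: 4·6 = 24 | 2·7+5·2 = 24
gcd(4,2,5) = 1

Coefficients: [4, 2, 5]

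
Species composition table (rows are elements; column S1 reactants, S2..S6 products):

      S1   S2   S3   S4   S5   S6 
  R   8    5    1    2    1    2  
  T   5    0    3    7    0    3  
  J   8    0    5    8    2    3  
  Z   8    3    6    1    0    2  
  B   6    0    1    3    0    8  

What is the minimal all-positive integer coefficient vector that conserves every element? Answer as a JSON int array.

R: 5·8 = 40 | 5·5+3·1+1·2+4·1+3·2 = 40
T: 5·5 = 25 | 5·0+3·3+1·7+4·0+3·3 = 25
J: 5·8 = 40 | 5·0+3·5+1·8+4·2+3·3 = 40
Z: 5·8 = 40 | 5·3+3·6+1·1+4·0+3·2 = 40
B: 5·6 = 30 | 5·0+3·1+1·3+4·0+3·8 = 30
gcd(5,5,3,1,4,3) = 1

Coefficients: [5, 5, 3, 1, 4, 3]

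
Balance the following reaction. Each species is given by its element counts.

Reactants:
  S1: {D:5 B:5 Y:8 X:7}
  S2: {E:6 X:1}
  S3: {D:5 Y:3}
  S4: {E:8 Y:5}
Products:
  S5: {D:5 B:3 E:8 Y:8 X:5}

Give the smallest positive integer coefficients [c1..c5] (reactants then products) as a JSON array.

Coefficients: [3, 4, 2, 2, 5]

D: 3·5+4·0+2·5+2·0 = 25 | 5·5 = 25
B: 3·5+4·0+2·0+2·0 = 15 | 5·3 = 15
E: 3·0+4·6+2·0+2·8 = 40 | 5·8 = 40
Y: 3·8+4·0+2·3+2·5 = 40 | 5·8 = 40
X: 3·7+4·1+2·0+2·0 = 25 | 5·5 = 25
gcd(3,4,2,2,5) = 1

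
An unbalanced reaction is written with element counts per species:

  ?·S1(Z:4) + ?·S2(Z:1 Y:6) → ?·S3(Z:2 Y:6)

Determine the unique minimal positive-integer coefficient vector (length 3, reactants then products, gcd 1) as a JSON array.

Z: 1·4+4·1 = 8 | 4·2 = 8
Y: 1·0+4·6 = 24 | 4·6 = 24
gcd(1,4,4) = 1

Coefficients: [1, 4, 4]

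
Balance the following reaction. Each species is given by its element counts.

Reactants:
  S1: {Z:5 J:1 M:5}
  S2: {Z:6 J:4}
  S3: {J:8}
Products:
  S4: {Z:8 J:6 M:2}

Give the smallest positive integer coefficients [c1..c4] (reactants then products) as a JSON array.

Z: 2·5+5·6+1·0 = 40 | 5·8 = 40
J: 2·1+5·4+1·8 = 30 | 5·6 = 30
M: 2·5+5·0+1·0 = 10 | 5·2 = 10
gcd(2,5,1,5) = 1

Coefficients: [2, 5, 1, 5]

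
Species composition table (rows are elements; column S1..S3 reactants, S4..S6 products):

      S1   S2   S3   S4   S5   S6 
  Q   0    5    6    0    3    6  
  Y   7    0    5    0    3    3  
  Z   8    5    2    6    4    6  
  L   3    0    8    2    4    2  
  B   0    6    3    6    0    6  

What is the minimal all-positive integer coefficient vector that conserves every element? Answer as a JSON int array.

Q: 2·0+6·5+2·6 = 42 | 1·0+2·3+6·6 = 42
Y: 2·7+6·0+2·5 = 24 | 1·0+2·3+6·3 = 24
Z: 2·8+6·5+2·2 = 50 | 1·6+2·4+6·6 = 50
L: 2·3+6·0+2·8 = 22 | 1·2+2·4+6·2 = 22
B: 2·0+6·6+2·3 = 42 | 1·6+2·0+6·6 = 42
gcd(2,6,2,1,2,6) = 1

Coefficients: [2, 6, 2, 1, 2, 6]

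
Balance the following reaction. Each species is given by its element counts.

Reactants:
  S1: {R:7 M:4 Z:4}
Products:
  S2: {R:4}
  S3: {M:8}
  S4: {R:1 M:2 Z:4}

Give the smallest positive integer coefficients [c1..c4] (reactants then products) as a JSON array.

R: 4·7 = 28 | 6·4+1·0+4·1 = 28
M: 4·4 = 16 | 6·0+1·8+4·2 = 16
Z: 4·4 = 16 | 6·0+1·0+4·4 = 16
gcd(4,6,1,4) = 1

Coefficients: [4, 6, 1, 4]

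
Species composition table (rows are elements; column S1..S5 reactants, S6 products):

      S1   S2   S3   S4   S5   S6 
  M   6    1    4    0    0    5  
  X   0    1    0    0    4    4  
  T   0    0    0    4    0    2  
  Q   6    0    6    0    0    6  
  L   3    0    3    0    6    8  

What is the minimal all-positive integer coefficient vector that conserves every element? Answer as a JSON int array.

Coefficients: [1, 4, 5, 3, 5, 6]

M: 1·6+4·1+5·4+3·0+5·0 = 30 | 6·5 = 30
X: 1·0+4·1+5·0+3·0+5·4 = 24 | 6·4 = 24
T: 1·0+4·0+5·0+3·4+5·0 = 12 | 6·2 = 12
Q: 1·6+4·0+5·6+3·0+5·0 = 36 | 6·6 = 36
L: 1·3+4·0+5·3+3·0+5·6 = 48 | 6·8 = 48
gcd(1,4,5,3,5,6) = 1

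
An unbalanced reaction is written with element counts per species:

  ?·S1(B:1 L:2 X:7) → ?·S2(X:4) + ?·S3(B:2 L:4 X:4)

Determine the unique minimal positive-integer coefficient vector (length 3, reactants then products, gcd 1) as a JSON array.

B: 4·1 = 4 | 5·0+2·2 = 4
L: 4·2 = 8 | 5·0+2·4 = 8
X: 4·7 = 28 | 5·4+2·4 = 28
gcd(4,5,2) = 1

Coefficients: [4, 5, 2]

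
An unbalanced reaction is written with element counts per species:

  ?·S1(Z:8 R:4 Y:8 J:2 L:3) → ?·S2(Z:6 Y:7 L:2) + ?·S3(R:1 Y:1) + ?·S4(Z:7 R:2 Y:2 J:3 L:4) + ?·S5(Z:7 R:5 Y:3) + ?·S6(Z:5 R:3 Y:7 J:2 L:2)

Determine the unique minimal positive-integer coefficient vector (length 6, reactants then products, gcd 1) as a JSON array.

Coefficients: [6, 2, 6, 2, 1, 3]

Z: 6·8 = 48 | 2·6+6·0+2·7+1·7+3·5 = 48
R: 6·4 = 24 | 2·0+6·1+2·2+1·5+3·3 = 24
Y: 6·8 = 48 | 2·7+6·1+2·2+1·3+3·7 = 48
J: 6·2 = 12 | 2·0+6·0+2·3+1·0+3·2 = 12
L: 6·3 = 18 | 2·2+6·0+2·4+1·0+3·2 = 18
gcd(6,2,6,2,1,3) = 1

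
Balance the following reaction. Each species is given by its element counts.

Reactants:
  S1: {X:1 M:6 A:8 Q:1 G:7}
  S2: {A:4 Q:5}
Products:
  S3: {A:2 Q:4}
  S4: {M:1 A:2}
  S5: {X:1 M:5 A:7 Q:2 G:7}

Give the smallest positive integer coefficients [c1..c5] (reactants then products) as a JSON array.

X: 6·1+2·0 = 6 | 1·0+6·0+6·1 = 6
M: 6·6+2·0 = 36 | 1·0+6·1+6·5 = 36
A: 6·8+2·4 = 56 | 1·2+6·2+6·7 = 56
Q: 6·1+2·5 = 16 | 1·4+6·0+6·2 = 16
G: 6·7+2·0 = 42 | 1·0+6·0+6·7 = 42
gcd(6,2,1,6,6) = 1

Coefficients: [6, 2, 1, 6, 6]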